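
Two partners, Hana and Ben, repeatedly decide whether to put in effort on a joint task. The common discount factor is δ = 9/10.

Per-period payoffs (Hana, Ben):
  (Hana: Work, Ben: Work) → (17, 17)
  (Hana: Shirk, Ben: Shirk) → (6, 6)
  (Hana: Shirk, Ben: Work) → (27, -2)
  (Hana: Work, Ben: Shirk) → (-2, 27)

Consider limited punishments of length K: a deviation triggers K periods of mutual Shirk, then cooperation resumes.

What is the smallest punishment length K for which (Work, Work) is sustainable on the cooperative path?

Need Σ_{k=1}^{K} δ^k ≥ (27−17)/(17−6) = 0.9091 at δ = 9/10.
At K = 1 the sum is 0.9000 < 0.9091; at K = 2 it is 1.7100 ≥ 0.9091.
So the minimum punishment length is K = 2.

2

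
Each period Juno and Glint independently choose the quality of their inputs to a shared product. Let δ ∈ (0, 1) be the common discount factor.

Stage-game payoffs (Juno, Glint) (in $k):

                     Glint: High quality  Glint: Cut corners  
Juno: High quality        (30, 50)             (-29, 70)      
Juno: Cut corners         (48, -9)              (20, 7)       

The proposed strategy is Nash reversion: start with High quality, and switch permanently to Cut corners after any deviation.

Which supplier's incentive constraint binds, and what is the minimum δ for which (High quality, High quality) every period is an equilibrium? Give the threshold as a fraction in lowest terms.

For Juno: deviation gain 48−30 = 18, per-period punishment loss 30−20 = 10. IC gives δ ≥ 18/28 = 9/14.
For Glint: gain 20, loss 43 per period, so δ ≥ 20/63.
The tighter constraint is Juno's, so cooperation needs δ ≥ 9/14.

Juno; δ ≥ 9/14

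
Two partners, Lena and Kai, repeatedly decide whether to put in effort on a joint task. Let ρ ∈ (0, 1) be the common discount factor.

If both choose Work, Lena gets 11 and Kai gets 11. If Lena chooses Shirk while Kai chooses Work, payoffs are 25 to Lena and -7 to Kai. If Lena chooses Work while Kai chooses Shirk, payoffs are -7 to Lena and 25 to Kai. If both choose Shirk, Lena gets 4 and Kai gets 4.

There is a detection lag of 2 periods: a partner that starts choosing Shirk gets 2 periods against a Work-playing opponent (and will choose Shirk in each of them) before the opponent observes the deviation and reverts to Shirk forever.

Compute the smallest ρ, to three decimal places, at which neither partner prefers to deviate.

0.816

The best deviation is to choose Shirk for all 2 undetected periods, earning 25 each, then 4 forever once detected.
Deviation value: 25(1−ρ^2)/(1−ρ) + 4ρ^2/(1−ρ); cooperation value: 11/(1−ρ).
IC: 11 ≥ 25(1−ρ^2) + 4ρ^2 = 25 − 21ρ^2.
So ρ^2 ≥ 14/21 = 2/3, giving ρ ≥ (2/3)^(1/2) ≈ 0.816.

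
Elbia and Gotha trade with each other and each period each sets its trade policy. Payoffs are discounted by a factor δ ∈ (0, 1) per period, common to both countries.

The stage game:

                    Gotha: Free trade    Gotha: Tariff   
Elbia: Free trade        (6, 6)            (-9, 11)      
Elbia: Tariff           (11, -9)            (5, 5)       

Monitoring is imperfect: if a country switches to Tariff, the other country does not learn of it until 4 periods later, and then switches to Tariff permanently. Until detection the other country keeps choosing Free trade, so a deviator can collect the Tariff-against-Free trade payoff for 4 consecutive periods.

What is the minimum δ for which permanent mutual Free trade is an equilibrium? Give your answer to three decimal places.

0.955

A deviator earns 11 for 4 periods, then 5 forever; cooperating earns 6 forever. Multiplying the IC by (1−δ):
6 ≥ 11(1−δ^4) + 5δ^4, so 6·δ^4 ≥ 5 and δ^4 ≥ 5/6.
δ ≥ (5/6)^(1/4) ≈ 0.955.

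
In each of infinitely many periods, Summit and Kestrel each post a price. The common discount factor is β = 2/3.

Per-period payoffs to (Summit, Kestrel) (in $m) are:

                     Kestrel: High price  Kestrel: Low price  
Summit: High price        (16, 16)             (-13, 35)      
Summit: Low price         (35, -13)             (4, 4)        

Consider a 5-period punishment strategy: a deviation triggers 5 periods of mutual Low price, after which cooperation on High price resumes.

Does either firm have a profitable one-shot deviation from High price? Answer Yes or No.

No

Comparing payoff streams over the 6 periods until play realigns: cooperate → 16(1+β+…+β^5); deviate → 35 + 4(β+…+β^5).
Cooperation is sustained iff (16−4)(β+…+β^5) ≥ 35−16.
β+…+β^5 = 2/3·(1−(2/3)^5)/(1−2/3) = 1.7366, and (35−16)/(16−4) = 1.5833.
1.7366 ≥ 1.5833, so cooperation is sustainable.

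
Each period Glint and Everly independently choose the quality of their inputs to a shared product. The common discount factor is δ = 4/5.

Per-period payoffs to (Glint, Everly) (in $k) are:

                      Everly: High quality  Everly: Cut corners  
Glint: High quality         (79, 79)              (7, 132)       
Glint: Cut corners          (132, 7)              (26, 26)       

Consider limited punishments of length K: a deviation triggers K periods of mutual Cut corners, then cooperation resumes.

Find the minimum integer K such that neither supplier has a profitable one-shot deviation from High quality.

No profitable deviation requires (79−26)(δ+…+δ^K) ≥ 132−79, i.e. δ+…+δ^K ≥ 1 ≈ 1.0000.
With δ = 4/5, the partial sums are K=1: 0.8000, K=2: 1.4400.
K = 2 is the first length at which the sum reaches 1.0000.

2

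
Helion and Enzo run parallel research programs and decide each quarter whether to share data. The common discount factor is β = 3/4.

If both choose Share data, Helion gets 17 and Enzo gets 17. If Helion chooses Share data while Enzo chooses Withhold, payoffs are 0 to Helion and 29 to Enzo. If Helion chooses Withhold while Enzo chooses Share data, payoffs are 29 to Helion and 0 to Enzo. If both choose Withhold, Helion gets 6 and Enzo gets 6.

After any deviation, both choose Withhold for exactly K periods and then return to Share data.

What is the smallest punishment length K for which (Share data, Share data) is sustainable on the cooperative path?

2

Need Σ_{k=1}^{K} β^k ≥ (29−17)/(17−6) = 1.0909 at β = 3/4.
At K = 1 the sum is 0.7500 < 1.0909; at K = 2 it is 1.3125 ≥ 1.0909.
So the minimum punishment length is K = 2.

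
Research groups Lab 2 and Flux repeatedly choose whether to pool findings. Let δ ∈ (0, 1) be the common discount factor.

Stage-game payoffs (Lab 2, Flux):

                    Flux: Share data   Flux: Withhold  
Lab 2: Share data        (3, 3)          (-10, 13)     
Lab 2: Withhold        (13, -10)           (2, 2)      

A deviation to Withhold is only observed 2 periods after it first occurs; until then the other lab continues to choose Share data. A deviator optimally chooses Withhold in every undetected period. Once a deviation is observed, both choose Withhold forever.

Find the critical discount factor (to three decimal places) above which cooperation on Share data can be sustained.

0.953

A deviator earns 13 for 2 periods, then 2 forever; cooperating earns 3 forever. Multiplying the IC by (1−δ):
3 ≥ 13(1−δ^2) + 2δ^2, so 11·δ^2 ≥ 10 and δ^2 ≥ 10/11.
δ ≥ (10/11)^(1/2) ≈ 0.953.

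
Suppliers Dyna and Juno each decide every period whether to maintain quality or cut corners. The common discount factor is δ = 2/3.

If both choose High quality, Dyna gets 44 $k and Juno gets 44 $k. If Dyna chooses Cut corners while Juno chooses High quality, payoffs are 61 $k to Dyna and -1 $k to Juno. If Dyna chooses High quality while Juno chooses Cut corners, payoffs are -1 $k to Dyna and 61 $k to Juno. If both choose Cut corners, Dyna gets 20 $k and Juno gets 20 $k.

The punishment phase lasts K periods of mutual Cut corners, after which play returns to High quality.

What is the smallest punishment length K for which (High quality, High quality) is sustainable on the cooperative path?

Need Σ_{k=1}^{K} δ^k ≥ (61−44)/(44−20) = 0.7083 at δ = 2/3.
At K = 1 the sum is 0.6667 < 0.7083; at K = 2 it is 1.1111 ≥ 0.7083.
So the minimum punishment length is K = 2.

2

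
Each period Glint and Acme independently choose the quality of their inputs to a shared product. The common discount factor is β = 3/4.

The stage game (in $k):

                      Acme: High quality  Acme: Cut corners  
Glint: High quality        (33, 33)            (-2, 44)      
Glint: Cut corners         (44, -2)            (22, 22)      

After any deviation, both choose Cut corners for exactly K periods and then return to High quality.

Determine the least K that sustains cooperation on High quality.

IC: β(1−β^K)/(1−β) ≥ (44−33)/(33−22) = 1.
With β = 3/4: need 1 − β^K ≥ 1·(1−3/4)/(3/4), i.e. β^K ≤ 0.6667.
Since (3/4)^1 = 0.7500 and (3/4)^2 = 0.5625, the smallest such K is 2.

2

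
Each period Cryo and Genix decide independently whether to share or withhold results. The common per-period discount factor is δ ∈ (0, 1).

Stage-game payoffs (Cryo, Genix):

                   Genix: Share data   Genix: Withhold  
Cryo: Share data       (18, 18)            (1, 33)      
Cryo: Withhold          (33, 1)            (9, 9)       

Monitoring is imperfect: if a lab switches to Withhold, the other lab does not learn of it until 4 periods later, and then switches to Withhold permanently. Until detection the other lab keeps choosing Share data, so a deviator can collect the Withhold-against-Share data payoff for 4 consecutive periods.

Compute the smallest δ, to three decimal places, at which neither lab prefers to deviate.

0.889

Deviating for the 4 undetected periods gains 33−18 = 15 per period over cooperation, then loses 18−9 = 9 per period forever once punishment starts.
Gain: 15(1 + δ + … + δ^3); loss: 9·δ^4/(1−δ).
No profitable deviation ⇔ 15(1−δ^4) ≤ 9·δ^4, i.e. δ^4 ≥ 15/(15+9) = 5/8.
Hence δ ≥ (5/8)^(1/4) ≈ 0.889.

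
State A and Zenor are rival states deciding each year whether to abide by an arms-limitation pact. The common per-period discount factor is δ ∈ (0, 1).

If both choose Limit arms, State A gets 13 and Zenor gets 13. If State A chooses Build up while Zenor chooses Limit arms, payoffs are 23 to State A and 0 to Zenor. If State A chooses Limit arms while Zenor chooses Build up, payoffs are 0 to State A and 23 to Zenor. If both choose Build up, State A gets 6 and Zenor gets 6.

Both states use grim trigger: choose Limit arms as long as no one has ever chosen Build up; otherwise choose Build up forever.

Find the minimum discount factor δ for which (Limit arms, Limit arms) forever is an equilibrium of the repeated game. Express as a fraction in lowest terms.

10/17

One-period gain from deviating is 23 − 13 = 10. The loss is 13 − 6 = 7 in every subsequent period, with present value 7·δ/(1−δ).
Deviation is unprofitable when 7·δ/(1−δ) ≥ 10, i.e. δ/(1−δ) ≥ 10/7.
Equivalently δ ≥ 10/(10+7) = 10/17.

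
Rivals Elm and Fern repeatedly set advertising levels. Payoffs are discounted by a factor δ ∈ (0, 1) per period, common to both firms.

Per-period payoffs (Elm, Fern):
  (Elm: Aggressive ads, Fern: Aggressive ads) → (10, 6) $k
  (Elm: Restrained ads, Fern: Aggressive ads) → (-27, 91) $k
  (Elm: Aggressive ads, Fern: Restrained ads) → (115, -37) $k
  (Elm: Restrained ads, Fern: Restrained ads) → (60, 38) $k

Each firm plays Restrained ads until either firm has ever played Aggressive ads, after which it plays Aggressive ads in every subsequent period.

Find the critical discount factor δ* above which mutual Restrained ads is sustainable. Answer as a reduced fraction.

For Elm: deviation gain 115−60 = 55, per-period punishment loss 60−10 = 50. IC gives δ ≥ 55/105 = 11/21.
For Fern: gain 53, loss 32 per period, so δ ≥ 53/85.
The tighter constraint is Fern's, so cooperation needs δ ≥ 53/85.

53/85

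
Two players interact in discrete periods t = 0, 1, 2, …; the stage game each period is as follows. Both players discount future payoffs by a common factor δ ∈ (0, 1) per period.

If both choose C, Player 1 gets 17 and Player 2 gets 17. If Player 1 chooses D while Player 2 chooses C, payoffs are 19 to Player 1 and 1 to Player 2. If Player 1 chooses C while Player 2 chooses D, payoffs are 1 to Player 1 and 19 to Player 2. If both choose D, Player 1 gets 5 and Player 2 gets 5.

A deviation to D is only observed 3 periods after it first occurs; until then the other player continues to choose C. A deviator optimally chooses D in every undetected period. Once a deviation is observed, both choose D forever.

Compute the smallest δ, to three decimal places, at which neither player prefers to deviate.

A deviator earns 19 for 3 periods, then 5 forever; cooperating earns 17 forever. Multiplying the IC by (1−δ):
17 ≥ 19(1−δ^3) + 5δ^3, so 14·δ^3 ≥ 2 and δ^3 ≥ 1/7.
δ ≥ (1/7)^(1/3) ≈ 0.523.

0.523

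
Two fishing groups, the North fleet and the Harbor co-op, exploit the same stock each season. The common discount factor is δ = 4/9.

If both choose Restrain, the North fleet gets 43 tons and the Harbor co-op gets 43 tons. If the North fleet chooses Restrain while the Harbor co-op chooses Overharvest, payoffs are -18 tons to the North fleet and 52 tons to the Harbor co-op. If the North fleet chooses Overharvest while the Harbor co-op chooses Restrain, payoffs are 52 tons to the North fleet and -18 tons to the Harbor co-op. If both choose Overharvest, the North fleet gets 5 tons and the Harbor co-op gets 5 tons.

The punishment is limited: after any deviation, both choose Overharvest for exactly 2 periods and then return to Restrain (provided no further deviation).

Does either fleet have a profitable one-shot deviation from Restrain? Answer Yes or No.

A one-shot deviation gives 52 now, then 5 for 2 periods, then back to 43.
Gain from deviating: (52−43) today; loss: (43−5) in each of the next 2 periods.
No-deviation condition: (43−5)(δ+…+δ^2) ≥ 52−43, i.e. δ+…+δ^2 ≥ 9/38.
At δ = 4/9: δ+…+δ^2 = 0.6420 ≥ 0.2368.
So cooperation is sustainable.

No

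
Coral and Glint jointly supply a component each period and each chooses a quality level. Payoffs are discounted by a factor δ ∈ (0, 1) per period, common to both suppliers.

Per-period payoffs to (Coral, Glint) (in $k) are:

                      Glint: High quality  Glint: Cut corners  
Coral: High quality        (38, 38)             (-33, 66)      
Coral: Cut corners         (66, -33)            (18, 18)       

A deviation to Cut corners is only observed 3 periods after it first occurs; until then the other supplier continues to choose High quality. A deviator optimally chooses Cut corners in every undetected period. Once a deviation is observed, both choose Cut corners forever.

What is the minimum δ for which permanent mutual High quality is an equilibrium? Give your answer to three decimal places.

A deviator earns 66 for 3 periods, then 18 forever; cooperating earns 38 forever. Multiplying the IC by (1−δ):
38 ≥ 66(1−δ^3) + 18δ^3, so 48·δ^3 ≥ 28 and δ^3 ≥ 7/12.
δ ≥ (7/12)^(1/3) ≈ 0.836.

0.836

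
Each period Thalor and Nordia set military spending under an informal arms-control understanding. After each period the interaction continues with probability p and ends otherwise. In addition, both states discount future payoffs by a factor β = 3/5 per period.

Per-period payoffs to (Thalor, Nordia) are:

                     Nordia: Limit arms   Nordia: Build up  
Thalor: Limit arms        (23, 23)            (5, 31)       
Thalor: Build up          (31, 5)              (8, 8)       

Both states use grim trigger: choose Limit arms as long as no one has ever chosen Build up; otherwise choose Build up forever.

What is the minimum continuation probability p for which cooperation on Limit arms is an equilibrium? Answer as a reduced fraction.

40/69

Expected continuation weight on next period's payoff is β·p = 3/5·p, which plays the role of the discount factor.
Cooperation requires 3/5·p ≥ (31−23)/(31−8) = 8/23, hence p ≥ 40/69.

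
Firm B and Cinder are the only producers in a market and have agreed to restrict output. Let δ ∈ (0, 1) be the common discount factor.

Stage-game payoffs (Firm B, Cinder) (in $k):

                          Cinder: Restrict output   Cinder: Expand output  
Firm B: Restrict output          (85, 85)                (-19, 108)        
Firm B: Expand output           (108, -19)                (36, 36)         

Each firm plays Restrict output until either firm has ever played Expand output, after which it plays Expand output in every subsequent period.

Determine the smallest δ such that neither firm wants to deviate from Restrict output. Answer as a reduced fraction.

23/72

One-period gain from deviating is 108 − 85 = 23. The loss is 85 − 36 = 49 in every subsequent period, with present value 49·δ/(1−δ).
Deviation is unprofitable when 49·δ/(1−δ) ≥ 23, i.e. δ/(1−δ) ≥ 23/49.
Equivalently δ ≥ 23/(23+49) = 23/72.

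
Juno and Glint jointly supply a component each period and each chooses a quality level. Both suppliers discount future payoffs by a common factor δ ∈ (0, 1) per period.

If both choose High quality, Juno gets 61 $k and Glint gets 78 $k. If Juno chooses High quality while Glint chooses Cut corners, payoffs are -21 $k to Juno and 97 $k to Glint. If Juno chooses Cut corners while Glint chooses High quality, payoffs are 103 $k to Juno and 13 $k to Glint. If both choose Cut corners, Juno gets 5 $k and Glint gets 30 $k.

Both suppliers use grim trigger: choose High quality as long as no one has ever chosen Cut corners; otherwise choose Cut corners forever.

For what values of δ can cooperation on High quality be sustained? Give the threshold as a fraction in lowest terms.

Juno: cooperation gives 61 each period; deviation gives 103 once then 5 forever.
  61/(1−δ) ≥ 103 + 5δ/(1−δ) ⇒ δ ≥ 42/98 = 3/7.
Glint: cooperation gives 78 each period; deviation gives 97 once then 30 forever.
  δ ≥ 19/67.
Both must hold, so the binding constraint is Juno's: δ ≥ 3/7.

3/7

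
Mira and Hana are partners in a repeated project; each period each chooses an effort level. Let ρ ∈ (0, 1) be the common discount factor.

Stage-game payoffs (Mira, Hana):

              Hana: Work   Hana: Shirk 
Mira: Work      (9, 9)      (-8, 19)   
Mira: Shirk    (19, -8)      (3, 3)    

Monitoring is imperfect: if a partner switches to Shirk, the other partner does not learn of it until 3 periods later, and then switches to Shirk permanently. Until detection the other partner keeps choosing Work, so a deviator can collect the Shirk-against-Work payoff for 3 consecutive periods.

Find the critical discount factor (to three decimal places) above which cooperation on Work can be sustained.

0.855

A deviator earns 19 for 3 periods, then 3 forever; cooperating earns 9 forever. Multiplying the IC by (1−ρ):
9 ≥ 19(1−ρ^3) + 3ρ^3, so 16·ρ^3 ≥ 10 and ρ^3 ≥ 5/8.
ρ ≥ (5/8)^(1/3) ≈ 0.855.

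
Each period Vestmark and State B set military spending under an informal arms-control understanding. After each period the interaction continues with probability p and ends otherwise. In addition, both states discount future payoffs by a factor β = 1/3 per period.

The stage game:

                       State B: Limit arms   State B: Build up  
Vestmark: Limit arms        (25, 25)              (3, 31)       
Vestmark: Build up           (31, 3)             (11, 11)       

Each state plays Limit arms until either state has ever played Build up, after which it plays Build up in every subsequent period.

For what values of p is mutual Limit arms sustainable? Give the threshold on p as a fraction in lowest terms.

9/10

With continuation probability p and discount β, the effective per-period discount factor is βp.
Grim-trigger IC: βp ≥ (31−25)/(31−11) = 3/10.
So p ≥ (3/10)/(1/3) = 9/10.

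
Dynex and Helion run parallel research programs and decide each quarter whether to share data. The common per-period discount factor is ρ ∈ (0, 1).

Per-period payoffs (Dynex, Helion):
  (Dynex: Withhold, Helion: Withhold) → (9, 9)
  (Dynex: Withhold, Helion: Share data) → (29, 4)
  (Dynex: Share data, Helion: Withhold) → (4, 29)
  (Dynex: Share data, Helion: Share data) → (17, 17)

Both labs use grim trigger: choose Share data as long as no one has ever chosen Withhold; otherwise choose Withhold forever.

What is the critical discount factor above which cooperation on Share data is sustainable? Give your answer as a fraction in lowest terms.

17/(1−ρ) ≥ 29 + 9ρ/(1−ρ)
17 ≥ 29 − 20ρ
ρ ≥ 12/20 = 3/5.

3/5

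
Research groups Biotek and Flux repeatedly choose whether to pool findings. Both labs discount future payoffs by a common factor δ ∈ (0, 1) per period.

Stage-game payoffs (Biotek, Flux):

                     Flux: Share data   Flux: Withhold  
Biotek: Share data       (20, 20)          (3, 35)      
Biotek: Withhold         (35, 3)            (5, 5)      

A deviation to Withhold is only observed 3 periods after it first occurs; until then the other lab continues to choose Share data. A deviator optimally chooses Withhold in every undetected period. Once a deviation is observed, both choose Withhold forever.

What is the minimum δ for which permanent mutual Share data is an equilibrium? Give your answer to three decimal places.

0.794

Deviating for the 3 undetected periods gains 35−20 = 15 per period over cooperation, then loses 20−5 = 15 per period forever once punishment starts.
Gain: 15(1 + δ + … + δ^2); loss: 15·δ^3/(1−δ).
No profitable deviation ⇔ 15(1−δ^3) ≤ 15·δ^3, i.e. δ^3 ≥ 15/(15+15) = 1/2.
Hence δ ≥ (1/2)^(1/3) ≈ 0.794.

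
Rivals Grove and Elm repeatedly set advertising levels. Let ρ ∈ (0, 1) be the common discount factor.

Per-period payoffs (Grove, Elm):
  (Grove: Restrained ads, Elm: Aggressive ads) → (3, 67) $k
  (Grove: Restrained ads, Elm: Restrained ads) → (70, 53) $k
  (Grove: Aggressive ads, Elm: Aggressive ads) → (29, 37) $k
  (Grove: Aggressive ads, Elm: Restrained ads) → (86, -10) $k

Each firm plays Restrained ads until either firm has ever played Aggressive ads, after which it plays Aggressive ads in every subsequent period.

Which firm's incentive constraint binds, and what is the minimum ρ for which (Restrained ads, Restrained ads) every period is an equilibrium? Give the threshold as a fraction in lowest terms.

For Grove: deviation gain 86−70 = 16, per-period punishment loss 70−29 = 41. IC gives ρ ≥ 16/57.
For Elm: gain 14, loss 16 per period, so ρ ≥ 14/30 = 7/15.
The tighter constraint is Elm's, so cooperation needs ρ ≥ 7/15.

Elm; ρ ≥ 7/15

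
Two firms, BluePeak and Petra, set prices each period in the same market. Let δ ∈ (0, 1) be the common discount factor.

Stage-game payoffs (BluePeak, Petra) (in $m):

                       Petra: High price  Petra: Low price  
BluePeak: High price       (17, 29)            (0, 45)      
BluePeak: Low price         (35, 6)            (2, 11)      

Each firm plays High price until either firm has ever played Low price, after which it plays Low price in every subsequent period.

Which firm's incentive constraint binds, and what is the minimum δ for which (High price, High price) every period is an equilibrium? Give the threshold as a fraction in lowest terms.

BluePeak; δ ≥ 6/11

BluePeak's threshold: (35−17)/(35−2) = 6/11.
Petra's threshold: (45−29)/(45−11) = 8/17.
6/11 > 8/17, so BluePeak binds and δ* = 6/11.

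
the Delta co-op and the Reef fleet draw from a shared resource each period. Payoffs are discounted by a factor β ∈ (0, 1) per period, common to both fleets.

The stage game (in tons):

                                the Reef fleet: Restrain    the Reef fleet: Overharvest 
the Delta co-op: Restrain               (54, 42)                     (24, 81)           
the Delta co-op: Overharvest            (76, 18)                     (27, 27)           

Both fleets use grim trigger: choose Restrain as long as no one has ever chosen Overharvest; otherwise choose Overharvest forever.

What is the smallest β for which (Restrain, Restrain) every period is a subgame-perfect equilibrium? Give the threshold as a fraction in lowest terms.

13/18

For the Delta co-op: deviation gain 76−54 = 22, per-period punishment loss 54−27 = 27. IC gives β ≥ 22/49.
For the Reef fleet: gain 39, loss 15 per period, so β ≥ 39/54 = 13/18.
The tighter constraint is the Reef fleet's, so cooperation needs β ≥ 13/18.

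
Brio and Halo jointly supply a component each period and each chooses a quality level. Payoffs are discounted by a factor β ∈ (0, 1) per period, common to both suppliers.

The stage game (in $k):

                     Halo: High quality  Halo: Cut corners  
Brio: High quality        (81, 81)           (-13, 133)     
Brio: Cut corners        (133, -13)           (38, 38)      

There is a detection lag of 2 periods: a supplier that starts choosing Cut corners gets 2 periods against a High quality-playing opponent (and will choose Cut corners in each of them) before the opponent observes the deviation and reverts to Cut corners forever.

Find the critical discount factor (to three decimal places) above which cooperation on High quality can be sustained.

0.740

Deviating for the 2 undetected periods gains 133−81 = 52 per period over cooperation, then loses 81−38 = 43 per period forever once punishment starts.
Gain: 52(1 + β + … + β^1); loss: 43·β^2/(1−β).
No profitable deviation ⇔ 52(1−β^2) ≤ 43·β^2, i.e. β^2 ≥ 52/(52+43) = 52/95.
Hence β ≥ (52/95)^(1/2) ≈ 0.740.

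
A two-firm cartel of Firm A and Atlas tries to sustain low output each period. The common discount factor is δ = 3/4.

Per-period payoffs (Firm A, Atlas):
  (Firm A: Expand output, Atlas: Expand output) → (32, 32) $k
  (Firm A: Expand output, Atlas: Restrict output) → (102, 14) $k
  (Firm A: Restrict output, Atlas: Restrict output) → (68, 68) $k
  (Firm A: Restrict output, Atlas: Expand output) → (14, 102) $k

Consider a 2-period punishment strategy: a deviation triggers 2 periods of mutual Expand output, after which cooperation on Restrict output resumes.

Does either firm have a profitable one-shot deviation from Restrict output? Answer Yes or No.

A one-shot deviation gives 102 now, then 32 for 2 periods, then back to 68.
Gain from deviating: (102−68) today; loss: (68−32) in each of the next 2 periods.
No-deviation condition: (68−32)(δ+…+δ^2) ≥ 102−68, i.e. δ+…+δ^2 ≥ 17/18.
At δ = 3/4: δ+…+δ^2 = 1.3125 ≥ 0.9444.
So cooperation is sustainable.

No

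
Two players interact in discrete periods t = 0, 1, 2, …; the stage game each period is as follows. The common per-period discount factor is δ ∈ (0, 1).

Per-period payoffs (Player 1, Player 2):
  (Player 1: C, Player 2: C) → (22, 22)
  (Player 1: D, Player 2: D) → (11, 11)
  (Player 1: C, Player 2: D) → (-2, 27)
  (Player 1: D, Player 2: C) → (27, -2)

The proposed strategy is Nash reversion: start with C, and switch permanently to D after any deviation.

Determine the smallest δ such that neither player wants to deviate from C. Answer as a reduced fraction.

One-period gain from deviating is 27 − 22 = 5. The loss is 22 − 11 = 11 in every subsequent period, with present value 11·δ/(1−δ).
Deviation is unprofitable when 11·δ/(1−δ) ≥ 5, i.e. δ/(1−δ) ≥ 5/11.
Equivalently δ ≥ 5/(5+11) = 5/16.

5/16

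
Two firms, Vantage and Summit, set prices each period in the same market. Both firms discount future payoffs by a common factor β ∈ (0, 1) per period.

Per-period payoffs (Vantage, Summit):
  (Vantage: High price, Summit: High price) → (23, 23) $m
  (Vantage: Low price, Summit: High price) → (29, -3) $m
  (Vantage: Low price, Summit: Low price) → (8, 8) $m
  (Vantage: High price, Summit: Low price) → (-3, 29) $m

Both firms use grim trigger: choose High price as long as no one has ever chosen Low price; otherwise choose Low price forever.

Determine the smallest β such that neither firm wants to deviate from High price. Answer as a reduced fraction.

2/7

23/(1−β) ≥ 29 + 8β/(1−β)
23 ≥ 29 − 21β
β ≥ 6/21 = 2/7.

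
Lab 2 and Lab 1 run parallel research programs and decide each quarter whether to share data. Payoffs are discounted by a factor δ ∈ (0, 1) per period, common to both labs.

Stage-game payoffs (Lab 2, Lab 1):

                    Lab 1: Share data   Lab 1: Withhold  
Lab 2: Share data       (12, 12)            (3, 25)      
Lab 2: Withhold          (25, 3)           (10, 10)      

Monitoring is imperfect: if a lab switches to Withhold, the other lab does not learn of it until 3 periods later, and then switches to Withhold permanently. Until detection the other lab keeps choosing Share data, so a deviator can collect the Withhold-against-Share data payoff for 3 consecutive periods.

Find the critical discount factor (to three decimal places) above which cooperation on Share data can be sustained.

The best deviation is to choose Withhold for all 3 undetected periods, earning 25 each, then 10 forever once detected.
Deviation value: 25(1−δ^3)/(1−δ) + 10δ^3/(1−δ); cooperation value: 12/(1−δ).
IC: 12 ≥ 25(1−δ^3) + 10δ^3 = 25 − 15δ^3.
So δ^3 ≥ 13/15, giving δ ≥ (13/15)^(1/3) ≈ 0.953.

0.953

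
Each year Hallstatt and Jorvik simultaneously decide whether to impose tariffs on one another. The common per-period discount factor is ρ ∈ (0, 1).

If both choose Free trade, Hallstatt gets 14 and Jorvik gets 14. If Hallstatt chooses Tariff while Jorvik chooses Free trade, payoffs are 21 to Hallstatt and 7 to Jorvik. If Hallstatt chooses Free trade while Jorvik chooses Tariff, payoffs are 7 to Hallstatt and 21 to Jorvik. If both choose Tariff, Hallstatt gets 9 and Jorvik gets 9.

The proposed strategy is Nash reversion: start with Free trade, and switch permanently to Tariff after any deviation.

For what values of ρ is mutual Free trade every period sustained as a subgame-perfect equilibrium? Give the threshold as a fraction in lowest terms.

7/12

Under grim trigger the critical discount factor is (T−C)/(T−P) with T = 21, C = 14, P = 9.
ρ* = (21−14)/(21−9) = 7/12.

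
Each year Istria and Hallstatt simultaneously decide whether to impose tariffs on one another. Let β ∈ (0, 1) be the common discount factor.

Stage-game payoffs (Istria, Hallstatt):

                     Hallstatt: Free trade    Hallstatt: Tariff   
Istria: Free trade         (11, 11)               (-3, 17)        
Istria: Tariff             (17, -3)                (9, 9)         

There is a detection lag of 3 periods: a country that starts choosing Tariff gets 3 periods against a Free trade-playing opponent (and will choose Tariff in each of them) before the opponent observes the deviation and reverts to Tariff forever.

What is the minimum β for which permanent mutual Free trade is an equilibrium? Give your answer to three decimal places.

0.909

Deviating for the 3 undetected periods gains 17−11 = 6 per period over cooperation, then loses 11−9 = 2 per period forever once punishment starts.
Gain: 6(1 + β + … + β^2); loss: 2·β^3/(1−β).
No profitable deviation ⇔ 6(1−β^3) ≤ 2·β^3, i.e. β^3 ≥ 6/(6+2) = 3/4.
Hence β ≥ (3/4)^(1/3) ≈ 0.909.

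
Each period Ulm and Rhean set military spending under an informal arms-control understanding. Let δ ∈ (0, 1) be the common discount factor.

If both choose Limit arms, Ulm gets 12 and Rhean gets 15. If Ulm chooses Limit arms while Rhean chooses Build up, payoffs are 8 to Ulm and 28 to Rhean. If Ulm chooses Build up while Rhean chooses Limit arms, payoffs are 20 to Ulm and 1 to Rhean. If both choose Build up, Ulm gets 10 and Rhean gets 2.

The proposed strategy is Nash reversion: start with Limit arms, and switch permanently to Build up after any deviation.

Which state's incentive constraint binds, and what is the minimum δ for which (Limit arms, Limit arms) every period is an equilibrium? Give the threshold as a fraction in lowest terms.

For Ulm: deviation gain 20−12 = 8, per-period punishment loss 12−10 = 2. IC gives δ ≥ 8/10 = 4/5.
For Rhean: gain 13, loss 13 per period, so δ ≥ 13/26 = 1/2.
The tighter constraint is Ulm's, so cooperation needs δ ≥ 4/5.

Ulm; δ ≥ 4/5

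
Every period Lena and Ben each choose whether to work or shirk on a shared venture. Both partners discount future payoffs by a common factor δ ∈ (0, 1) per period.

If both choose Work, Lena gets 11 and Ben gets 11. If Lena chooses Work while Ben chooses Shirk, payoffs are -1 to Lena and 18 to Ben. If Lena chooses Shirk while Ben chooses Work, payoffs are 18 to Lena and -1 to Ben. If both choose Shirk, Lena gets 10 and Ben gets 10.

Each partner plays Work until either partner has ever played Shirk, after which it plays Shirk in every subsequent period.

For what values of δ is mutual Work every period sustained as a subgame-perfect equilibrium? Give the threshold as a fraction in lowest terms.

7/8

Cooperation forever yields 11 each period: 11/(1−δ).
Deviating yields 18 once, then 10 forever: 18 + 10δ/(1−δ).
No profitable deviation requires 11/(1−δ) ≥ 18 + 10δ/(1−δ).
Multiplying by (1−δ): 11 ≥ 18(1−δ) + 10δ = 18 − 8δ.
So 8δ ≥ 7, i.e. δ ≥ 7/8.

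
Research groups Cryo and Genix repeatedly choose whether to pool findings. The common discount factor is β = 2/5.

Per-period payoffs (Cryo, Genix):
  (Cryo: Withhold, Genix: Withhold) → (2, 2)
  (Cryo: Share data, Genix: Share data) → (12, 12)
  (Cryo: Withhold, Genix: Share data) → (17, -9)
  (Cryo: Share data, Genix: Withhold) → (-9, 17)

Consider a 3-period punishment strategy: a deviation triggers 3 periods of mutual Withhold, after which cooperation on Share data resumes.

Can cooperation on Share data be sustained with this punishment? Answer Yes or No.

Yes

A one-shot deviation gives 17 now, then 2 for 3 periods, then back to 12.
Gain from deviating: (17−12) today; loss: (12−2) in each of the next 3 periods.
No-deviation condition: (12−2)(β+…+β^3) ≥ 17−12, i.e. β+…+β^3 ≥ 1/2.
At β = 2/5: β+…+β^3 = 0.6240 ≥ 0.5000.
So cooperation is sustainable.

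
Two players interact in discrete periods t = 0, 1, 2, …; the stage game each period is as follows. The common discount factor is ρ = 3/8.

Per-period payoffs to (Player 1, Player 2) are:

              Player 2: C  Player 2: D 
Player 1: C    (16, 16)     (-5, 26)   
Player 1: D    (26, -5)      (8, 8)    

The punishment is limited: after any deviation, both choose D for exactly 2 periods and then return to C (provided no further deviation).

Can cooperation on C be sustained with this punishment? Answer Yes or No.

IC: ρ+…+ρ^2 ≥ (26−16)/(16−8) = 5/4.
At ρ = 3/8: partial sum = 0.5156 < 1.2500. Cooperation not sustainable.

No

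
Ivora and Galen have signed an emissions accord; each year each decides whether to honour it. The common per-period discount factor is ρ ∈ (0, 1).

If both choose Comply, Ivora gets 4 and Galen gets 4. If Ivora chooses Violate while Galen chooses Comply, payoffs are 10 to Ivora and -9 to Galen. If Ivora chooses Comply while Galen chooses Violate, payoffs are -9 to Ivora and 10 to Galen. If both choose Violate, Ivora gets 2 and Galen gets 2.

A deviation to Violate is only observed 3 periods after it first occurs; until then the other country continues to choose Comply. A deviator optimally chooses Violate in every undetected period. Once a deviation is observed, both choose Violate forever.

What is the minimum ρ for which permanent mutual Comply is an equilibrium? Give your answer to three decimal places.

0.909

The best deviation is to choose Violate for all 3 undetected periods, earning 10 each, then 2 forever once detected.
Deviation value: 10(1−ρ^3)/(1−ρ) + 2ρ^3/(1−ρ); cooperation value: 4/(1−ρ).
IC: 4 ≥ 10(1−ρ^3) + 2ρ^3 = 10 − 8ρ^3.
So ρ^3 ≥ 6/8 = 3/4, giving ρ ≥ (3/4)^(1/3) ≈ 0.909.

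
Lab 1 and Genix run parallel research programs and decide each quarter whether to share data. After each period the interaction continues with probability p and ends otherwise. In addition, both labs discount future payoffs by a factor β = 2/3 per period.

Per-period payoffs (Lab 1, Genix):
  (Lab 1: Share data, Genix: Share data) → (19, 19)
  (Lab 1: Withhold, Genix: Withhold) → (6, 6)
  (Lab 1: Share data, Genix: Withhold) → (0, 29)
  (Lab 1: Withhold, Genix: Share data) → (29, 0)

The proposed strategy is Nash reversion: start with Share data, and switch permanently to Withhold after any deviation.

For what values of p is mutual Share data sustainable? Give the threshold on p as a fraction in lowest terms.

15/23

Expected continuation weight on next period's payoff is β·p = 2/3·p, which plays the role of the discount factor.
Cooperation requires 2/3·p ≥ (29−19)/(29−6) = 10/23, hence p ≥ 15/23.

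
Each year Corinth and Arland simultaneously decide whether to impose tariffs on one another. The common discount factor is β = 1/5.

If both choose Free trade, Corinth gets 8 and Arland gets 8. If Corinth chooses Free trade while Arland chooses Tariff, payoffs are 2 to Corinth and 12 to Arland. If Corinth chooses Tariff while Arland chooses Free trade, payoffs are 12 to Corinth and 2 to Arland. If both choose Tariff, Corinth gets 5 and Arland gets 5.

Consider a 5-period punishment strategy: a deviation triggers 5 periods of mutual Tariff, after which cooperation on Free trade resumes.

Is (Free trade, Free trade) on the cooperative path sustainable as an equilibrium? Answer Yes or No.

No

IC: β+…+β^5 ≥ (12−8)/(8−5) = 4/3.
At β = 1/5: partial sum = 0.2499 < 1.3333. Cooperation not sustainable.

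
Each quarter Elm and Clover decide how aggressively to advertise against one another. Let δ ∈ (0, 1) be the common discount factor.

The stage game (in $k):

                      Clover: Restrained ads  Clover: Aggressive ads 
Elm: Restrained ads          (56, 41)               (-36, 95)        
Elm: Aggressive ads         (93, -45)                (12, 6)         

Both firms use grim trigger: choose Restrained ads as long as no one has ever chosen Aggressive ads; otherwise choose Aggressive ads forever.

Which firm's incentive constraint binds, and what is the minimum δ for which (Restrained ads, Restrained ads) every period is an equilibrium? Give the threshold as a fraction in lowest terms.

Clover; δ ≥ 54/89

Elm: cooperation gives 56 each period; deviation gives 93 once then 12 forever.
  56/(1−δ) ≥ 93 + 12δ/(1−δ) ⇒ δ ≥ 37/81.
Clover: cooperation gives 41 each period; deviation gives 95 once then 6 forever.
  δ ≥ 54/89.
Both must hold, so the binding constraint is Clover's: δ ≥ 54/89.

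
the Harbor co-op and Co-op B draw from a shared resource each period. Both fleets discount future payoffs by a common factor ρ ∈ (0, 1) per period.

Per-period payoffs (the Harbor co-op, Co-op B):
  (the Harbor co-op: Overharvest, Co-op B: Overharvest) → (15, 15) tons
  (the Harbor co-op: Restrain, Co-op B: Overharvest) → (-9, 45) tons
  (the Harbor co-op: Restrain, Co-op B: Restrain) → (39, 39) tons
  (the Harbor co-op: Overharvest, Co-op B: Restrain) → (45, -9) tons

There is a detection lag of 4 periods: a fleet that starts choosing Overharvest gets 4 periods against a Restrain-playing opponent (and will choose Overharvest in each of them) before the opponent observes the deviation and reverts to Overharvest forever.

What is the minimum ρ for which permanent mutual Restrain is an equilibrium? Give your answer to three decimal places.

0.669

A deviator earns 45 for 4 periods, then 15 forever; cooperating earns 39 forever. Multiplying the IC by (1−ρ):
39 ≥ 45(1−ρ^4) + 15ρ^4, so 30·ρ^4 ≥ 6 and ρ^4 ≥ 1/5.
ρ ≥ (1/5)^(1/4) ≈ 0.669.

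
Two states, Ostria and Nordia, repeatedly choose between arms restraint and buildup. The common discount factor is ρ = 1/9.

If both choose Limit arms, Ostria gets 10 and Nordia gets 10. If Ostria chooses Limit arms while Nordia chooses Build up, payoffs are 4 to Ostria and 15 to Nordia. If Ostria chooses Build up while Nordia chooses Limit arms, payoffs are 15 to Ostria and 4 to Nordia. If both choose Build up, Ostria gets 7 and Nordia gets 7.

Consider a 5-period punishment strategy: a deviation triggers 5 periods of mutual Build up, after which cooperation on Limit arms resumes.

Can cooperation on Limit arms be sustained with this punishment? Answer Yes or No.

A one-shot deviation gives 15 now, then 7 for 5 periods, then back to 10.
Gain from deviating: (15−10) today; loss: (10−7) in each of the next 5 periods.
No-deviation condition: (10−7)(ρ+…+ρ^5) ≥ 15−10, i.e. ρ+…+ρ^5 ≥ 5/3.
At ρ = 1/9: ρ+…+ρ^5 = 0.1250 < 1.6667.
So cooperation is not sustainable.

No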